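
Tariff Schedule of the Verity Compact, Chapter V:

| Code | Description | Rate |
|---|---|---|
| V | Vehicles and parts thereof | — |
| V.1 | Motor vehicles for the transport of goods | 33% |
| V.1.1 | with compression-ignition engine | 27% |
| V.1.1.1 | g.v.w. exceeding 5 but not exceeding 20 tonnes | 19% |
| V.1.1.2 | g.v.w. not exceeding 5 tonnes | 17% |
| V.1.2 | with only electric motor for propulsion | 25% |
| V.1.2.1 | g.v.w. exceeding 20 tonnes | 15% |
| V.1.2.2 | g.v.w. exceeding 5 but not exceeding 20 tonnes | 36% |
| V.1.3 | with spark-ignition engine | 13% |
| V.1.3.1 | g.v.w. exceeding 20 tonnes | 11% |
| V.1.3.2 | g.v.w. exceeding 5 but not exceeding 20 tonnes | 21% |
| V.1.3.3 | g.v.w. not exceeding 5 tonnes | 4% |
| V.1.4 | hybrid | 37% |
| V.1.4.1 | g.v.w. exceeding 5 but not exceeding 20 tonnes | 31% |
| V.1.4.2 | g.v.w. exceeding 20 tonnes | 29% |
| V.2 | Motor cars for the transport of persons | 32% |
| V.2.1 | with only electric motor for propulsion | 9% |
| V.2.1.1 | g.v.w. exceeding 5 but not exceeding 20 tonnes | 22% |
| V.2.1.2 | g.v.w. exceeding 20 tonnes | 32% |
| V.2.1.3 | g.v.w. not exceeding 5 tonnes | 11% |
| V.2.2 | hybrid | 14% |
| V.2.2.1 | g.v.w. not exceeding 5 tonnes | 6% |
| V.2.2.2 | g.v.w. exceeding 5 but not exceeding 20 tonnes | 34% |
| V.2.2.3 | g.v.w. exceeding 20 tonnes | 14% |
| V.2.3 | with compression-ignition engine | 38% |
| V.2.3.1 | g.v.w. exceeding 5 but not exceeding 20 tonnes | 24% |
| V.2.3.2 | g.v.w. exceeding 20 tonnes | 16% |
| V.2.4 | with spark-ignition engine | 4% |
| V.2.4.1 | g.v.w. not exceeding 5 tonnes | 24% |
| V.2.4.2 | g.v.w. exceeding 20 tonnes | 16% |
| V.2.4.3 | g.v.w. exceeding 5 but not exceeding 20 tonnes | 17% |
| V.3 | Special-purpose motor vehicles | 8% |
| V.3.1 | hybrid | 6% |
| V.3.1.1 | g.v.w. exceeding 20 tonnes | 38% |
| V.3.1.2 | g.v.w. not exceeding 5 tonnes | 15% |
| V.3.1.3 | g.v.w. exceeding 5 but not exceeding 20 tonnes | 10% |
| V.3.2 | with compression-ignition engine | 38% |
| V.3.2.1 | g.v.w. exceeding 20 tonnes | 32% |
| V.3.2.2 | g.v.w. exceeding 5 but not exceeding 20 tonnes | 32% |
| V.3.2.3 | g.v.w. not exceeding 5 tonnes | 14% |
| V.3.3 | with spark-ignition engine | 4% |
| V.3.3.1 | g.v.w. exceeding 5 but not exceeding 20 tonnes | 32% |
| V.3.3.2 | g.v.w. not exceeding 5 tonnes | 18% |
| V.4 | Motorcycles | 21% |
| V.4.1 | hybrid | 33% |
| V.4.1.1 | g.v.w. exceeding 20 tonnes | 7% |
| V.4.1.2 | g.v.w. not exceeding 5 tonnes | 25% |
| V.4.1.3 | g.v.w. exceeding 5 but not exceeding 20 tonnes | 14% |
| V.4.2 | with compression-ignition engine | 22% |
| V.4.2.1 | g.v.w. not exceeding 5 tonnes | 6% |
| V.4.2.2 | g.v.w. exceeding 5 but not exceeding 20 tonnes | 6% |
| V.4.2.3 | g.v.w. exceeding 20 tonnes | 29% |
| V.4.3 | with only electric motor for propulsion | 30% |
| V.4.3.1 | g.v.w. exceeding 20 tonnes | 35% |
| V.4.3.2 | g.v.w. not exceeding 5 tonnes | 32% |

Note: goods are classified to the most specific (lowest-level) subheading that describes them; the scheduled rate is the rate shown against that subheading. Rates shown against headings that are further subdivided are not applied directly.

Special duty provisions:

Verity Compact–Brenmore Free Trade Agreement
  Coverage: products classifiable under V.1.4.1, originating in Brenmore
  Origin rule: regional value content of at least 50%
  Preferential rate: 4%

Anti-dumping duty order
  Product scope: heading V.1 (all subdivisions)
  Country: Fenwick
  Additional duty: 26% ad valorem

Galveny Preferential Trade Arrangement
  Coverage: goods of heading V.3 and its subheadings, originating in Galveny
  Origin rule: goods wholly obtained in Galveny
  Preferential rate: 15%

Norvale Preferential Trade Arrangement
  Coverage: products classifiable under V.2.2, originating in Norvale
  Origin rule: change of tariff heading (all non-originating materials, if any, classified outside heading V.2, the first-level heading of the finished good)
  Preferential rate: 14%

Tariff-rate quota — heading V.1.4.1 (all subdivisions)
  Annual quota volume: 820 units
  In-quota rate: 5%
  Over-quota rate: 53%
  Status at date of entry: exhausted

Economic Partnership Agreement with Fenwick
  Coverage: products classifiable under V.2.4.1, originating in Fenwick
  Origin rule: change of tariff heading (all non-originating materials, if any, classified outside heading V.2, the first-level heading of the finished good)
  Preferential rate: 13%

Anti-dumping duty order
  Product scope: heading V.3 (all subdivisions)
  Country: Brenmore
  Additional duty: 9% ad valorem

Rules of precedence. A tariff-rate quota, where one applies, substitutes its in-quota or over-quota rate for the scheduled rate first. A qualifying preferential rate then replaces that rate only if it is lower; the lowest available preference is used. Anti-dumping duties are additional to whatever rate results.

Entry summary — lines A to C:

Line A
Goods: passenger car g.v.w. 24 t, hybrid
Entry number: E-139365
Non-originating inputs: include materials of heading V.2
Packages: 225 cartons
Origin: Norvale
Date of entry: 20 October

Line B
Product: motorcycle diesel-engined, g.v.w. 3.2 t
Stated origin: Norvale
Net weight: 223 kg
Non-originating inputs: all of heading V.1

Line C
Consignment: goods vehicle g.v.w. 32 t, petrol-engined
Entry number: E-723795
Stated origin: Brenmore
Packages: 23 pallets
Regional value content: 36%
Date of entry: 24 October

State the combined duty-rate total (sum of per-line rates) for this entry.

31%

Line A: passenger car → V.2; hybrid → V.2.2; g.v.w. 24 t → V.2.2.3. Scheduled 14%. Norvale agreement on V.2.2: CTH not met. → 14%.
Line B: motorcycle → V.4; diesel-engined → V.4.2; g.v.w. 3.2 t → V.4.2.1. Scheduled 6%. Norvale agreement on V.2.2: V.4.2.1 not covered. → 6%.
Line C: goods vehicle → V.1; petrol-engined → V.1.3; g.v.w. 32 t → V.1.3.1. Scheduled 11%. Brenmore agreement on V.1.4.1: V.1.3.1 not covered. → 11%.
Sum: 14% + 6% + 11% = 31%.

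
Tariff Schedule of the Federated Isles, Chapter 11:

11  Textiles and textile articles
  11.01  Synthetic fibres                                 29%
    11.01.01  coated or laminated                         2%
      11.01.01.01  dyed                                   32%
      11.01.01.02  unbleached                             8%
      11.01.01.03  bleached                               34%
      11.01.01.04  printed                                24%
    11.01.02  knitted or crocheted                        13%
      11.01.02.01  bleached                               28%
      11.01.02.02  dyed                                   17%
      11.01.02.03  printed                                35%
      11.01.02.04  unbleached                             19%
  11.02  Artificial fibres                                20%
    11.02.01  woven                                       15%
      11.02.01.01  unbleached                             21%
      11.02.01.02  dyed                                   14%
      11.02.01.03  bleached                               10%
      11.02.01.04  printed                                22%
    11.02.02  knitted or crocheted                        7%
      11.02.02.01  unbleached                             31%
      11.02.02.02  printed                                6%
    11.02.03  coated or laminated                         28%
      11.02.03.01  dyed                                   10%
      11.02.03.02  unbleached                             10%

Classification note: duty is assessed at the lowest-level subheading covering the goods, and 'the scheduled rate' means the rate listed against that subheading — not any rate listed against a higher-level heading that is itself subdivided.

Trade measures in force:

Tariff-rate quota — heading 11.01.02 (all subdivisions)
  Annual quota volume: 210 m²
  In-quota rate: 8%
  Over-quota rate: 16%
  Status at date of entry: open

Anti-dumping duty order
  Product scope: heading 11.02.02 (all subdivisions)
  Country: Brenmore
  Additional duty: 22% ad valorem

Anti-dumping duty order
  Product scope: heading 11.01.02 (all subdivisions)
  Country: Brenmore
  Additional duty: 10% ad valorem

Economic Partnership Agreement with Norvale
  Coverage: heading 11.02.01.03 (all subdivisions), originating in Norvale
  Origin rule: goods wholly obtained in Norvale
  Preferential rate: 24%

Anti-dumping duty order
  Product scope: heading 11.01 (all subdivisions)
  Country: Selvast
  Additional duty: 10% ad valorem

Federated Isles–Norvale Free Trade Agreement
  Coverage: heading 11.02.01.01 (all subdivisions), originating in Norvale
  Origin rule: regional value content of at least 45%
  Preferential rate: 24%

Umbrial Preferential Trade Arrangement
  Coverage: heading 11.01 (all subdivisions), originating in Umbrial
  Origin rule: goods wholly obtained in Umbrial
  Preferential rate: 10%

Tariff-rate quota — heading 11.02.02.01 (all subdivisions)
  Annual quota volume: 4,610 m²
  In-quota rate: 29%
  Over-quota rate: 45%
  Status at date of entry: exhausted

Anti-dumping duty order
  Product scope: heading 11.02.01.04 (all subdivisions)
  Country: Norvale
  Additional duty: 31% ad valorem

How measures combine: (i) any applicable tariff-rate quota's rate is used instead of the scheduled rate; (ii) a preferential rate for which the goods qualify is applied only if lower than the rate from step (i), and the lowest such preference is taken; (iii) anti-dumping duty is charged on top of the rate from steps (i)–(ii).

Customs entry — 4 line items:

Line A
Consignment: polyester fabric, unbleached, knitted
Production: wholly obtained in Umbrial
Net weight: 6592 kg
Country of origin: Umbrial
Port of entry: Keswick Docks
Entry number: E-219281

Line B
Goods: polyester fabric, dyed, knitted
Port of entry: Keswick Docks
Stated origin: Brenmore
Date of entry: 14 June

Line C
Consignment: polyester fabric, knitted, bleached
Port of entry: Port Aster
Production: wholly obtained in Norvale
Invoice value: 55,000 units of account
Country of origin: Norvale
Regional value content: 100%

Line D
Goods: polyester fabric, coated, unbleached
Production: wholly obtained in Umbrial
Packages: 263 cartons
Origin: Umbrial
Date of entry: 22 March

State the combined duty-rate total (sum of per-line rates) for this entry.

42%

Line A: polyester → 11.01; knitted → 11.01.02; unbleached → 11.01.02.04. Scheduled 19%. quota on 11.01.02 open → in-quota 8%; Umbrial agreement on 11.01: wholly obtained → 10% available; preference 10% not lower than 8% → no reduction. → 8%.
Line B: polyester → 11.01; knitted → 11.01.02; dyed → 11.01.02.02. Scheduled 17%. quota on 11.01.02 open → in-quota 8%; anti-dumping (Brenmore, 11.01.02): +10%; total 8% + 10% = 18%. → 18%.
Line C: polyester → 11.01; knitted → 11.01.02; bleached → 11.01.02.01. Scheduled 28%. quota on 11.01.02 open → in-quota 8%; Norvale agreement on 11.02.01.03: 11.01.02.01 not covered; Norvale agreement on 11.02.01.01: 11.01.02.01 not covered. → 8%.
Line D: polyester → 11.01; coated → 11.01.01; unbleached → 11.01.01.02. Scheduled 8%. Umbrial agreement on 11.01: wholly obtained → 10% available; preference 10% not lower than 8% → no reduction. → 8%.
Sum: 8% + 18% + 8% + 8% = 42%.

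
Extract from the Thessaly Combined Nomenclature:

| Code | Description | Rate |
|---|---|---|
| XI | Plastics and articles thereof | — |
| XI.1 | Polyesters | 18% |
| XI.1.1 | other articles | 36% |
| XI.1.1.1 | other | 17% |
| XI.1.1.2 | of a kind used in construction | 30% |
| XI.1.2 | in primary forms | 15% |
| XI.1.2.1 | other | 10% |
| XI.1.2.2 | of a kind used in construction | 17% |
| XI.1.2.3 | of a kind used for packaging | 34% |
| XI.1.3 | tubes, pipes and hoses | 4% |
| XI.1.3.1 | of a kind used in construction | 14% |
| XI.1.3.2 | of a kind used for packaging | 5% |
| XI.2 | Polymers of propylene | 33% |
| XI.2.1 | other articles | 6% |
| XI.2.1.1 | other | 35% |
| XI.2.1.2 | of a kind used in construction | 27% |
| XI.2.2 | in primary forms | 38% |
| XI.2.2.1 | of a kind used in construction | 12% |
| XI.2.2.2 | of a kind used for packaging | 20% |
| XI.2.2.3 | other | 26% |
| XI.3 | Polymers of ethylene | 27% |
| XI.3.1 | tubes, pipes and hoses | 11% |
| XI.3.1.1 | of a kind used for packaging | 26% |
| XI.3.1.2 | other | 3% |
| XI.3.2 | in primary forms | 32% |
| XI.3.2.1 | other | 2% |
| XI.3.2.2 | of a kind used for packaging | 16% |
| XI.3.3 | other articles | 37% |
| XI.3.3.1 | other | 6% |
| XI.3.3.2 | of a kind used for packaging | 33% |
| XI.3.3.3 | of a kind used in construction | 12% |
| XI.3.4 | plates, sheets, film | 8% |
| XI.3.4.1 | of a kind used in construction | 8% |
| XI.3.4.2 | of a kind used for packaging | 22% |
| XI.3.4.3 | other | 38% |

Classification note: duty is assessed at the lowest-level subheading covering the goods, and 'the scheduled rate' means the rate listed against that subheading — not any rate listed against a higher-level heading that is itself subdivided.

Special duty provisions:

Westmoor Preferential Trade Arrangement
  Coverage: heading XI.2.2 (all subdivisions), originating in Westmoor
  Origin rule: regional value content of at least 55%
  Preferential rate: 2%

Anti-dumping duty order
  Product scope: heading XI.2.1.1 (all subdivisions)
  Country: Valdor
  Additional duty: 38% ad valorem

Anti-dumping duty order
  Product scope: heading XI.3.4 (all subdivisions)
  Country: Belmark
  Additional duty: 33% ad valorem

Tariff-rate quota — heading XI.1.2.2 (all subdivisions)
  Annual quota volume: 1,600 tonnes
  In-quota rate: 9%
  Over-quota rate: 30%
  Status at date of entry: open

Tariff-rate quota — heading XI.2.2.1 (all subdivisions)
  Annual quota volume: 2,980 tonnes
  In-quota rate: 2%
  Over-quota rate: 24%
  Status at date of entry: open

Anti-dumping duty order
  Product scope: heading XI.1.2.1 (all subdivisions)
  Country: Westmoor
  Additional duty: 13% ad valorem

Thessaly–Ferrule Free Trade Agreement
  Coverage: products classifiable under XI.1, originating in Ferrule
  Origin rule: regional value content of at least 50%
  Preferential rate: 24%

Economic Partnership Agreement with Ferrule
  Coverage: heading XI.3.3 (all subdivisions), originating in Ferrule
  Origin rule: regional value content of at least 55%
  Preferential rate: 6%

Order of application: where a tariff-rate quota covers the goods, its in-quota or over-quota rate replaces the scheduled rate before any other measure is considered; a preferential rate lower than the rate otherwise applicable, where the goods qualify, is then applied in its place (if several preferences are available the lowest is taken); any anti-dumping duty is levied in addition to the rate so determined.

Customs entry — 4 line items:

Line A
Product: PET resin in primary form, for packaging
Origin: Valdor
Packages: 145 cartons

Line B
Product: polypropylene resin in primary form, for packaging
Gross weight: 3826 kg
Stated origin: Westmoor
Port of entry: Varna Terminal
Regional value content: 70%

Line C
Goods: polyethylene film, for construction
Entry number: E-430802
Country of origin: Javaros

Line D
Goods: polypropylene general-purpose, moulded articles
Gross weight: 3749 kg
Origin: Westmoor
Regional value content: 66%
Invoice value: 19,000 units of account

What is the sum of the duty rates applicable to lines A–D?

79%

Line A: PET → XI.1; resin in primary form → XI.1.2; for packaging → XI.1.2.3. Scheduled 34%. No special measure applies. → 34%.
Line B: polypropylene → XI.2; resin in primary form → XI.2.2; for packaging → XI.2.2.2. Scheduled 20%. Westmoor agreement on XI.2.2: RVC ≥ 55% → 2% available; preferential 2%. → 2%.
Line C: polyethylene → XI.3; film → XI.3.4; for construction → XI.3.4.1. Scheduled 8%. No special measure applies. → 8%.
Line D: polypropylene → XI.2; moulded articles → XI.2.1; general-purpose → XI.2.1.1. Scheduled 35%. Westmoor agreement on XI.2.2: XI.2.1.1 not covered. → 35%.
Sum: 34% + 2% + 8% + 35% = 79%.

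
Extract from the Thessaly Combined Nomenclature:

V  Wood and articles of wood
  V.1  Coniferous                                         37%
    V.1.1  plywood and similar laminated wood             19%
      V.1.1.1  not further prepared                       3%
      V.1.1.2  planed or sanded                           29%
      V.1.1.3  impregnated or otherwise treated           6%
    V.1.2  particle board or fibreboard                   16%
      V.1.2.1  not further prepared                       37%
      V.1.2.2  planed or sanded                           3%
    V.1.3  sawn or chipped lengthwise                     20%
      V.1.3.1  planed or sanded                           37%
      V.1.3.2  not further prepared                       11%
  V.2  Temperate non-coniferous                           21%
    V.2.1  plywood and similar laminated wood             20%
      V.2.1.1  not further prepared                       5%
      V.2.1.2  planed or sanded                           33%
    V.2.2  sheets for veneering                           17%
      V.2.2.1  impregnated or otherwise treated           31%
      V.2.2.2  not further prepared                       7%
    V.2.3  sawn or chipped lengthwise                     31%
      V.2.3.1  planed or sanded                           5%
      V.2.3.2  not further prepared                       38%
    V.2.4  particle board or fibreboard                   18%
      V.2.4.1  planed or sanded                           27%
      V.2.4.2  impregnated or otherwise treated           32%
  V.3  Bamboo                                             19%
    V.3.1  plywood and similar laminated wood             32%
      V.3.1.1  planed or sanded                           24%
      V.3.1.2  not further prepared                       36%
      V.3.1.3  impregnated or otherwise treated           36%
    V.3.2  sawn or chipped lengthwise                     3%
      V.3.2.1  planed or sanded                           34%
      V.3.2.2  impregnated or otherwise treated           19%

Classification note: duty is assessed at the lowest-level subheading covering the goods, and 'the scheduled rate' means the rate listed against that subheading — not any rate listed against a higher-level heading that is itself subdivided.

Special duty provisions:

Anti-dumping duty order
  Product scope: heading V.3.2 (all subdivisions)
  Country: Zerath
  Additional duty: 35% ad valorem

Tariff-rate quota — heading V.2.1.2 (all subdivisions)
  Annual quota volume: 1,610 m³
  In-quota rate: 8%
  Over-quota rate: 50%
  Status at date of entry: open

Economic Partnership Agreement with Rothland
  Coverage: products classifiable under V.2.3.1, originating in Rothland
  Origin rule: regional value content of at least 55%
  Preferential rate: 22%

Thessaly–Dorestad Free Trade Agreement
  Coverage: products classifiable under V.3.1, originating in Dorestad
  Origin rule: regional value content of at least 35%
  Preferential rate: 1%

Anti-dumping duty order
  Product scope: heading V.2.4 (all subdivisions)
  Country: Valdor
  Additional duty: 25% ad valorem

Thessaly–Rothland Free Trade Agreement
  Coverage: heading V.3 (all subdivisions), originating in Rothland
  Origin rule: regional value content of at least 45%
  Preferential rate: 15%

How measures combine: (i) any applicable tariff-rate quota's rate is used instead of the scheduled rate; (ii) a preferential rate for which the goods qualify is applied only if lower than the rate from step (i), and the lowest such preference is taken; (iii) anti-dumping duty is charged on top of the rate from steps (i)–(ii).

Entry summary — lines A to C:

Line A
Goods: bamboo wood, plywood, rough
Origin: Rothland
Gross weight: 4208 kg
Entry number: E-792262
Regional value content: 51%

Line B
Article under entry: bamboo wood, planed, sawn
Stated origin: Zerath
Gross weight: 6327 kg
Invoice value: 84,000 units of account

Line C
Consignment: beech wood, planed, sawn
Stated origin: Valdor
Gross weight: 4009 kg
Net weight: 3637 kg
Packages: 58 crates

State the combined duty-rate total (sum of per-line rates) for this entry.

89%

Line A: bamboo → V.3; plywood → V.3.1; rough → V.3.1.2. Scheduled 36%. Rothland agreement on V.2.3.1: V.3.1.2 not covered; Rothland agreement on V.3: RVC ≥ 45% → 15% available; preferential 15%. → 15%.
Line B: bamboo → V.3; sawn → V.3.2; planed → V.3.2.1. Scheduled 34%. anti-dumping (Zerath, V.3.2): +35%; total 34% + 35% = 69%. → 69%.
Line C: beech → V.2; sawn → V.2.3; planed → V.2.3.1. Scheduled 5%. No special measure applies. → 5%.
Sum: 15% + 69% + 5% = 89%.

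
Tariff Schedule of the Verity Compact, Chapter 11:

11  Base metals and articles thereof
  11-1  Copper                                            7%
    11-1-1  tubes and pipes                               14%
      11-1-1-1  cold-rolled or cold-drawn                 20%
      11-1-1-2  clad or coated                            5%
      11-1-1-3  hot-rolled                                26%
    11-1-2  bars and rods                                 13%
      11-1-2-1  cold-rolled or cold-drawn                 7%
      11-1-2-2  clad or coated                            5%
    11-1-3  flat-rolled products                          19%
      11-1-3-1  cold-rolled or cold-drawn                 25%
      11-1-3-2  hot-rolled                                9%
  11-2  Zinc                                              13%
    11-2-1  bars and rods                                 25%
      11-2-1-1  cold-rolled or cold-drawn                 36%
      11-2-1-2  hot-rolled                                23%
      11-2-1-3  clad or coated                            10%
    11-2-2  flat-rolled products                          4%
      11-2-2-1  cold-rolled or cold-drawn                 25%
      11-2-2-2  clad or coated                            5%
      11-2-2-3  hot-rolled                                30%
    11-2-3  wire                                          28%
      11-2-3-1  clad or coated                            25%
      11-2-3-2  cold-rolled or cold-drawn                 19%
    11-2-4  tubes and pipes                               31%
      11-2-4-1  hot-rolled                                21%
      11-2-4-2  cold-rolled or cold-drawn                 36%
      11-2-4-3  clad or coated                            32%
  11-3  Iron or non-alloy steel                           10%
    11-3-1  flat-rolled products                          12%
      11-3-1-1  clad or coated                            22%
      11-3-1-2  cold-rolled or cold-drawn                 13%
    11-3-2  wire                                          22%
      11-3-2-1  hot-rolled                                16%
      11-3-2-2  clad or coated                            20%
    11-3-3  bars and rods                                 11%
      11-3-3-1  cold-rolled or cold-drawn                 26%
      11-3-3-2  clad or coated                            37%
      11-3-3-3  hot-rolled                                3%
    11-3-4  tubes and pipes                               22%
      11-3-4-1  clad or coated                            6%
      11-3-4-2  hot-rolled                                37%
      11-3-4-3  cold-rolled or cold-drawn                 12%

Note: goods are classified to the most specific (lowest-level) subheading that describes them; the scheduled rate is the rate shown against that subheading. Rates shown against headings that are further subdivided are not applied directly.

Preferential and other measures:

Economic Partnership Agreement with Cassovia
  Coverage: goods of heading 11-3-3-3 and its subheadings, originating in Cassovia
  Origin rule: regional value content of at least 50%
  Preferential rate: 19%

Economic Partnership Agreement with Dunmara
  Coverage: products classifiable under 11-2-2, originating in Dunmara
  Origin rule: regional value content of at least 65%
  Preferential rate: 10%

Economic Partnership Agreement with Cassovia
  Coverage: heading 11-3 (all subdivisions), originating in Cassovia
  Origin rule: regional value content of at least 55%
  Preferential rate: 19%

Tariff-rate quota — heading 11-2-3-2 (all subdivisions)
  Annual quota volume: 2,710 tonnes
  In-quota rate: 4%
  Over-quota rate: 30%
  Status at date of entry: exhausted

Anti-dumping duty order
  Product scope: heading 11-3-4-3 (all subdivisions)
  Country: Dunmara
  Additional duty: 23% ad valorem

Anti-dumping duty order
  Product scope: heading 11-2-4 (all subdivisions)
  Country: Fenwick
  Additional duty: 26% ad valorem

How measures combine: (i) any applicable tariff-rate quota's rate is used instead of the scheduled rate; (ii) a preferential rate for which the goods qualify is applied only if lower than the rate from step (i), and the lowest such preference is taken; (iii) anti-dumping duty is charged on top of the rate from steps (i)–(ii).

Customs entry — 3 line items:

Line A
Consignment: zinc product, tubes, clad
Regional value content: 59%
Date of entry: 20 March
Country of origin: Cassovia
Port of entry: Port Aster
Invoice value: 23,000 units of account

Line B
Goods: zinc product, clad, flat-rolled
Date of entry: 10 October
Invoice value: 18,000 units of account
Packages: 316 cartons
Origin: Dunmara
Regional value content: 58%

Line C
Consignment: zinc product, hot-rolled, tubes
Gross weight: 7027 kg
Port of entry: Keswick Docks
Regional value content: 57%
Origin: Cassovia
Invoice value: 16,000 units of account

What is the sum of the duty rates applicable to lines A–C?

Line A: zinc → 11-2; tubes → 11-2-4; clad → 11-2-4-3. Scheduled 32%. Cassovia agreement on 11-3-3-3: 11-2-4-3 not covered; Cassovia agreement on 11-3: 11-2-4-3 not covered. → 32%.
Line B: zinc → 11-2; flat-rolled → 11-2-2; clad → 11-2-2-2. Scheduled 5%. Dunmara agreement on 11-2-2: RVC < 65%. → 5%.
Line C: zinc → 11-2; tubes → 11-2-4; hot-rolled → 11-2-4-1. Scheduled 21%. Cassovia agreement on 11-3-3-3: 11-2-4-1 not covered; Cassovia agreement on 11-3: 11-2-4-1 not covered. → 21%.
Sum: 32% + 5% + 21% = 58%.

58%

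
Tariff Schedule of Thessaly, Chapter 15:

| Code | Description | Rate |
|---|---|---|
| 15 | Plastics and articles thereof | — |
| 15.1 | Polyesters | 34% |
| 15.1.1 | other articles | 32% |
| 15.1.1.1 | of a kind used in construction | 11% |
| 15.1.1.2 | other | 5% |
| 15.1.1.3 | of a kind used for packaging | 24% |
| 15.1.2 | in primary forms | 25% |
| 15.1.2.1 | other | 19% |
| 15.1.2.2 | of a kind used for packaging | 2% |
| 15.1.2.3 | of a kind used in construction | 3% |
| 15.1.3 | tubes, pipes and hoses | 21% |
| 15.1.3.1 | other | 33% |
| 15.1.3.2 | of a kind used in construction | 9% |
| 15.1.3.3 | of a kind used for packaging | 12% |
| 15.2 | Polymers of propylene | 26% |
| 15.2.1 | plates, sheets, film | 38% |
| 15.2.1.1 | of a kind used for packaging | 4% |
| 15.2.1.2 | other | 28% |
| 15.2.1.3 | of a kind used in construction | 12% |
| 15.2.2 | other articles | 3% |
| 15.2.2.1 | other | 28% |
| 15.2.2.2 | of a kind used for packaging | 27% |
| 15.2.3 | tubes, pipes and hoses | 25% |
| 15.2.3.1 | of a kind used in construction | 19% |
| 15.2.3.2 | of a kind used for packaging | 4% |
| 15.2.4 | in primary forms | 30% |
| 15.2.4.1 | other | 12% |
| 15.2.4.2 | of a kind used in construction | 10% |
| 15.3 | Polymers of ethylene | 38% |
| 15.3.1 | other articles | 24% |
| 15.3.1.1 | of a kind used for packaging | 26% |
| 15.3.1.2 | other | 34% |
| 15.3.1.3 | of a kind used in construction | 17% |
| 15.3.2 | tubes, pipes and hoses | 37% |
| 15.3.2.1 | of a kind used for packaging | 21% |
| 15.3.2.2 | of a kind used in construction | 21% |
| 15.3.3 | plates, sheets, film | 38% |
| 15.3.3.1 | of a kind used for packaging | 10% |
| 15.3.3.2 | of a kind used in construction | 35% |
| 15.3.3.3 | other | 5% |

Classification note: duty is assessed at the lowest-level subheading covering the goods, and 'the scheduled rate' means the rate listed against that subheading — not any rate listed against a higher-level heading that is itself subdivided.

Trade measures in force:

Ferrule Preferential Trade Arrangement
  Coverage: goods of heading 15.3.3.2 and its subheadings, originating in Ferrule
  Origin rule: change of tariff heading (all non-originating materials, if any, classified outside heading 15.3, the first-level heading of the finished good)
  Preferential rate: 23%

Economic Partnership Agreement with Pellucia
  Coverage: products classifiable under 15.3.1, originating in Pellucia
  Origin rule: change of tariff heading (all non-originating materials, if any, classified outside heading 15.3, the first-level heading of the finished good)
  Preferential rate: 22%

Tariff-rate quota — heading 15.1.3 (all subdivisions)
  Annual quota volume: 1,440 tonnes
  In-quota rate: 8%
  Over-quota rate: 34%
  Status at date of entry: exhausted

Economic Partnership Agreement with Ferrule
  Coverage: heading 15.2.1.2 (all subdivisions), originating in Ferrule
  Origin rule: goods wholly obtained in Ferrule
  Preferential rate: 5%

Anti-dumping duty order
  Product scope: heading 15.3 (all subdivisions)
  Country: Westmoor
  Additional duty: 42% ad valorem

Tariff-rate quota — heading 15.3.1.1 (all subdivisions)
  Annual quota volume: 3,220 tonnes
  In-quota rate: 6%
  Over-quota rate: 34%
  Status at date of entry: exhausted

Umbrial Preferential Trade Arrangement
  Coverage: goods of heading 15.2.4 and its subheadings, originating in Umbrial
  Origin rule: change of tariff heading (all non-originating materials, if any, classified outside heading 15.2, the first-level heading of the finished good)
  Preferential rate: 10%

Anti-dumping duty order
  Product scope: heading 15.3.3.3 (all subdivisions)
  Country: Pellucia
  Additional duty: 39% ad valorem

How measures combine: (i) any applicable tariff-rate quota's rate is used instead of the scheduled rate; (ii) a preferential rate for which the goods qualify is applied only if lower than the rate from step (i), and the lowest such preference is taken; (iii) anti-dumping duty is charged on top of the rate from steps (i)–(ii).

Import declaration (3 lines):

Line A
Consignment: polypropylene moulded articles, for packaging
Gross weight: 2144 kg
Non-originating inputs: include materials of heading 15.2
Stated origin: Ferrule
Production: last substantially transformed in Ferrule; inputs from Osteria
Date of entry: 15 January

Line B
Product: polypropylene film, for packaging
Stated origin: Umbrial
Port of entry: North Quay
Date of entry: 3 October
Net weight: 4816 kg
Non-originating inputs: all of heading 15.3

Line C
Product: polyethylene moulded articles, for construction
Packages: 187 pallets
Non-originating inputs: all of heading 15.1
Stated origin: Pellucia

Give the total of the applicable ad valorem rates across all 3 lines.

Line A: polypropylene → 15.2; moulded articles → 15.2.2; for packaging → 15.2.2.2. Scheduled 27%. Ferrule agreement on 15.3.3.2: 15.2.2.2 not covered; Ferrule agreement on 15.2.1.2: 15.2.2.2 not covered. → 27%.
Line B: polypropylene → 15.2; film → 15.2.1; for packaging → 15.2.1.1. Scheduled 4%. Umbrial agreement on 15.2.4: 15.2.1.1 not covered. → 4%.
Line C: polyethylene → 15.3; moulded articles → 15.3.1; for construction → 15.3.1.3. Scheduled 17%. Pellucia agreement on 15.3.1: CTH met → 22% available; preference 22% not lower than 17% → no reduction. → 17%.
Sum: 27% + 4% + 17% = 48%.

48%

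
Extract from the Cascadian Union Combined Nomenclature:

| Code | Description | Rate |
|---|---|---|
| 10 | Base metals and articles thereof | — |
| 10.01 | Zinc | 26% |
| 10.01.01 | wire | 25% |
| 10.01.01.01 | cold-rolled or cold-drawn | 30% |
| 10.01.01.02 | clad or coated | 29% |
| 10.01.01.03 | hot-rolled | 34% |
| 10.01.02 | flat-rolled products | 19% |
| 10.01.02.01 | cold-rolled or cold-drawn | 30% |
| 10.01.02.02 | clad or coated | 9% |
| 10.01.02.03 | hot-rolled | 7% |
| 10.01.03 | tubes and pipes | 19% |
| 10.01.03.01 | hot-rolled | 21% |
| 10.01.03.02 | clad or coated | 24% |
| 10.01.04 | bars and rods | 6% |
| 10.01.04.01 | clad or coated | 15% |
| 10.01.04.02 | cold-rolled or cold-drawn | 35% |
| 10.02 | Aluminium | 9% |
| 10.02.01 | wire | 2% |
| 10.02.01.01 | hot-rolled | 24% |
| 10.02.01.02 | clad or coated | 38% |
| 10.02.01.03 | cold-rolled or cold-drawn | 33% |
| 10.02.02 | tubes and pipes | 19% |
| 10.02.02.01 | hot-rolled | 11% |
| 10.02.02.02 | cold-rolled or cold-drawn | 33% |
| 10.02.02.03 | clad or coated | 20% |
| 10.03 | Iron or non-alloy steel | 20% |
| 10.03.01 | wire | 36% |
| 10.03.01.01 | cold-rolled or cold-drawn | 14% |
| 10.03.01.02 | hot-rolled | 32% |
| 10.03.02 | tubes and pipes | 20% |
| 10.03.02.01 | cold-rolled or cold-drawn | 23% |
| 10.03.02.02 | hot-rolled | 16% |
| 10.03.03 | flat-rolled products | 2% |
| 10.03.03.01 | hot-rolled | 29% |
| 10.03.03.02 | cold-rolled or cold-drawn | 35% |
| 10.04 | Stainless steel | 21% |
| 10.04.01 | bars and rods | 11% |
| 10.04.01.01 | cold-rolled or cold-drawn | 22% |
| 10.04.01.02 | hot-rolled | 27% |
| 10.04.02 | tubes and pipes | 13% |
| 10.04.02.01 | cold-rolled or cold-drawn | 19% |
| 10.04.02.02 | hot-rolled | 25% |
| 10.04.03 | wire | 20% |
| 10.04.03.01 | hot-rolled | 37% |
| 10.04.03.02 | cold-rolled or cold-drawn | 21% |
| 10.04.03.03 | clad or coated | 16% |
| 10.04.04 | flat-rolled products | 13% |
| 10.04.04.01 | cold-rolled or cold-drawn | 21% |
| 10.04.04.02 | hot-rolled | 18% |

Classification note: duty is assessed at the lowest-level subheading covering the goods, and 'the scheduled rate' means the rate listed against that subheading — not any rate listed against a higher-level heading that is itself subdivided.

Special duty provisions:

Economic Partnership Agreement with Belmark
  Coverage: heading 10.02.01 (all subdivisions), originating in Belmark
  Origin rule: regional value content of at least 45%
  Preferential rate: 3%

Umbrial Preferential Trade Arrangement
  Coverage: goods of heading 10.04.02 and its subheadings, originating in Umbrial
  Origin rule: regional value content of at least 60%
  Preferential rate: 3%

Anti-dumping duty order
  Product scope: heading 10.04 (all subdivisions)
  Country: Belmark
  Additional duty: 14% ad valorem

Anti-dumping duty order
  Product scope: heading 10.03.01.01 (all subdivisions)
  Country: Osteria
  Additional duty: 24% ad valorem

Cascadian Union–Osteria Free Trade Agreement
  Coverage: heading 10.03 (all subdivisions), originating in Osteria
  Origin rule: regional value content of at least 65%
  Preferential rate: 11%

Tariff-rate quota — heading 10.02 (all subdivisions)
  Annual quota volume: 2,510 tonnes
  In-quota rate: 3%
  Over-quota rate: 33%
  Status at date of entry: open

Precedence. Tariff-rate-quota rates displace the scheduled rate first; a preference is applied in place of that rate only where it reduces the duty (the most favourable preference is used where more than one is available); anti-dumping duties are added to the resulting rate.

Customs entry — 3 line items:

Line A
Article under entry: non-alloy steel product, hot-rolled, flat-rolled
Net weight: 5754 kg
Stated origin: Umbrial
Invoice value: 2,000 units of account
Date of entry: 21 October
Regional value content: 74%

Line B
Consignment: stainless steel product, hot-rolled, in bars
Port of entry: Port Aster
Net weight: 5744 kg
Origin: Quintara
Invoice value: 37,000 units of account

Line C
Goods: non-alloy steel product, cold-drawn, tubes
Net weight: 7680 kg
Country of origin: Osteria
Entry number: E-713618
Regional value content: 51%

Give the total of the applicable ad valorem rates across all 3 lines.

79%

Line A: non-alloy steel → 10.03; flat-rolled → 10.03.03; hot-rolled → 10.03.03.01. Scheduled 29%. Umbrial agreement on 10.04.02: 10.03.03.01 not covered. → 29%.
Line B: stainless steel → 10.04; in bars → 10.04.01; hot-rolled → 10.04.01.02. Scheduled 27%. No special measure applies. → 27%.
Line C: non-alloy steel → 10.03; tubes → 10.03.02; cold-drawn → 10.03.02.01. Scheduled 23%. Osteria agreement on 10.03: RVC < 65%. → 23%.
Sum: 29% + 27% + 23% = 79%.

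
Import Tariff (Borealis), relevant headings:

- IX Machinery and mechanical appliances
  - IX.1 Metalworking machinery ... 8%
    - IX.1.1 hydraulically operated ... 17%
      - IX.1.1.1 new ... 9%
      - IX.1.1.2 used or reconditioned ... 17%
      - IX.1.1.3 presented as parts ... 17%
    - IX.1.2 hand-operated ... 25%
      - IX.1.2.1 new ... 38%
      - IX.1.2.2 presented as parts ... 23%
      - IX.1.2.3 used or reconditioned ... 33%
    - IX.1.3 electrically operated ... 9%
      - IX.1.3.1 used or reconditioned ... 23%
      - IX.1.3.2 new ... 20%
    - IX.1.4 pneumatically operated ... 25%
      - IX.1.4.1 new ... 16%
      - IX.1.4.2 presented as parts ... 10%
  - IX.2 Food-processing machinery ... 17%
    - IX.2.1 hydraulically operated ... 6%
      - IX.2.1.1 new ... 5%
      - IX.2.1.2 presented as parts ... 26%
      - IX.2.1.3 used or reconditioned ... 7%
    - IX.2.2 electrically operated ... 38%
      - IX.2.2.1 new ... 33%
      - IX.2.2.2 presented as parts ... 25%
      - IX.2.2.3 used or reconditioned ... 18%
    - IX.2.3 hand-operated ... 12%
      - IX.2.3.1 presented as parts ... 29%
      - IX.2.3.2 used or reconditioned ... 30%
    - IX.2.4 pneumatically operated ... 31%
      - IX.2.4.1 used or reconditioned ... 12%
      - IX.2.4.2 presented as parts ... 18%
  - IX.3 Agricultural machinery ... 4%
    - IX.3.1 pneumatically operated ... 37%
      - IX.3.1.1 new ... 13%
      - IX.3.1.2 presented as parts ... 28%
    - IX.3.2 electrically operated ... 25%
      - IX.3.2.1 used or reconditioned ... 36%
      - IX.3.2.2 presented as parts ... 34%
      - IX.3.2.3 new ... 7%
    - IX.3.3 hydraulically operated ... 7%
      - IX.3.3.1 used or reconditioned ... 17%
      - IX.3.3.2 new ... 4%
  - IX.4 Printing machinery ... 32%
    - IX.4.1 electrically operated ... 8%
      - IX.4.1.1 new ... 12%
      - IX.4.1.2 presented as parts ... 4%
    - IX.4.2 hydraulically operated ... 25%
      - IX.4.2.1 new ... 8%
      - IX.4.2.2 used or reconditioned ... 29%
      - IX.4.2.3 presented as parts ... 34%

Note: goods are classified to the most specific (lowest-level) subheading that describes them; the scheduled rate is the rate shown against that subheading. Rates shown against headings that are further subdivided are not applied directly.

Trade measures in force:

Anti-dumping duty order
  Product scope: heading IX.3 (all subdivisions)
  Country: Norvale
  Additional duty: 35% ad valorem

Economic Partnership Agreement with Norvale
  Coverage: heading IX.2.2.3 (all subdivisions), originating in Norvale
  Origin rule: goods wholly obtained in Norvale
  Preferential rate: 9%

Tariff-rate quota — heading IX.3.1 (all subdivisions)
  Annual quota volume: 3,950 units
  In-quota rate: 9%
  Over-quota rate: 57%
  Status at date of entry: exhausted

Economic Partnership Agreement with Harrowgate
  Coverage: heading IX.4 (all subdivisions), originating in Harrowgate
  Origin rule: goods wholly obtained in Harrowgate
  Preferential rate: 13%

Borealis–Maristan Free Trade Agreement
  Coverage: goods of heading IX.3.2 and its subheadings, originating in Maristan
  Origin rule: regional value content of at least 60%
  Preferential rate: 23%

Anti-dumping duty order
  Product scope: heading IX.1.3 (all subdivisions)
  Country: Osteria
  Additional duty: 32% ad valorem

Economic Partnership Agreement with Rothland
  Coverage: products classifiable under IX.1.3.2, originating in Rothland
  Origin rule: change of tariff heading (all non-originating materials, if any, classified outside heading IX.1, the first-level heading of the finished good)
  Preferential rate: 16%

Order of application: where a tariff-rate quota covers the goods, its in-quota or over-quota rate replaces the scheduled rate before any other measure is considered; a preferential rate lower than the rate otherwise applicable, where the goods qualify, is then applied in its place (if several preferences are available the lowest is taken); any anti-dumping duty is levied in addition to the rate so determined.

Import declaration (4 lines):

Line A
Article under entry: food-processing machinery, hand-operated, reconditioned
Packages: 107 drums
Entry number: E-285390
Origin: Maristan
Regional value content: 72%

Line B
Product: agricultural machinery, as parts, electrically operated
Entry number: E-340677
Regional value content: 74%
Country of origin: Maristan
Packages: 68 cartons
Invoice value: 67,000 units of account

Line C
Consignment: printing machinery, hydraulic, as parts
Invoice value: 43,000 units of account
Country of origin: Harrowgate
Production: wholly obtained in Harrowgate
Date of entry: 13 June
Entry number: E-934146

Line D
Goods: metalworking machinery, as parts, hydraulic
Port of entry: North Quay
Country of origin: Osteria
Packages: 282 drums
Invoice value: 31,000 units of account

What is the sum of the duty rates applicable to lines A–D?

83%

Line A: food-processing → IX.2; hand-operated → IX.2.3; reconditioned → IX.2.3.2. Scheduled 30%. Maristan agreement on IX.3.2: IX.2.3.2 not covered. → 30%.
Line B: agricultural → IX.3; electrically operated → IX.3.2; as parts → IX.3.2.2. Scheduled 34%. Maristan agreement on IX.3.2: RVC ≥ 60% → 23% available; preferential 23%. → 23%.
Line C: printing → IX.4; hydraulic → IX.4.2; as parts → IX.4.2.3. Scheduled 34%. Harrowgate agreement on IX.4: wholly obtained → 13% available; preferential 13%. → 13%.
Line D: metalworking → IX.1; hydraulic → IX.1.1; as parts → IX.1.1.3. Scheduled 17%. No special measure applies. → 17%.
Sum: 30% + 23% + 13% + 17% = 83%.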